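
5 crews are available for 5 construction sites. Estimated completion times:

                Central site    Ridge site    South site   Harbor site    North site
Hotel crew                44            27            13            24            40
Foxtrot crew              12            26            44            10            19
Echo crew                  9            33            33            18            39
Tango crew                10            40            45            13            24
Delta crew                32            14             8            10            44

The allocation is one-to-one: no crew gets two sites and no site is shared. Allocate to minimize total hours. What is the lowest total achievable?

Min total: 68 hours

Optimal: Hotel crew→South site (13 hours), Foxtrot crew→North site (19 hours), Echo crew→Central site (9 hours), Tango crew→Harbor site (13 hours), Delta crew→Ridge site (14 hours) — total 13+19+9+13+14 = 68 hours.
Row-greedy (each crew in turn takes its cheapest remaining site) gives 70 hours, worse by 2.
Next-best assignment: Hotel crew→South site, Foxtrot crew→Harbor site, Echo crew→Central site, Tango crew→North site, Delta crew→Ridge site = 70 hours.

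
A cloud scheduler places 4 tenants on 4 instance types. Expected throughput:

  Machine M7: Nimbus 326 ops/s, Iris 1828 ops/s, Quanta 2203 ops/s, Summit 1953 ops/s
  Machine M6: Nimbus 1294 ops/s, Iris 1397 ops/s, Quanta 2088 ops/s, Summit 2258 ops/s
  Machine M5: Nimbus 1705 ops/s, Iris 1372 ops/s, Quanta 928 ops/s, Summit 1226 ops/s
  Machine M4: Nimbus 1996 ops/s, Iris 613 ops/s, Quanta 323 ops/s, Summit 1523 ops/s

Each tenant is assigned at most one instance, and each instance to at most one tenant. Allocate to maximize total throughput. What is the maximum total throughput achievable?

Maximum total: 7829 ops/s

Treat this as an assignment problem: match each tenant to one instance.
Optimal: Nimbus→Machine M4 (1996 ops/s), Iris→Machine M5 (1372 ops/s), Quanta→Machine M7 (2203 ops/s), Summit→Machine M6 (2258 ops/s) — total 1996+1372+2203+2258 = 7829 ops/s.
Swapping Nimbus↔Quanta (Nimbus→Machine M7 326 ops/s, Quanta→Machine M4 323 ops/s) loses 3550.
No other one-to-one assignment exceeds 7829 ops/s.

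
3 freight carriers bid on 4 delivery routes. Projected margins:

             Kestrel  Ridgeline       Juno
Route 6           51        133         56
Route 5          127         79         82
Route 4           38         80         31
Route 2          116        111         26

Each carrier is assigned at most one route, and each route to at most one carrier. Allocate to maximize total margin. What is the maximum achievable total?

Optimal: Kestrel→Route 2 ($116k), Ridgeline→Route 6 ($133k), Juno→Route 5 ($82k) — total 116+133+82 = $331k.
Row-greedy (each carrier in turn takes its best remaining route) gives $291k, worse by 40.
Next-best assignment: Kestrel→Route 5, Ridgeline→Route 2, Juno→Route 6 = $294k.
Swapping Juno↔Ridgeline (Juno→Route 6 $56k, Ridgeline→Route 5 $79k) loses 80.
Every other assignment is strictly worse.

Max total: $331k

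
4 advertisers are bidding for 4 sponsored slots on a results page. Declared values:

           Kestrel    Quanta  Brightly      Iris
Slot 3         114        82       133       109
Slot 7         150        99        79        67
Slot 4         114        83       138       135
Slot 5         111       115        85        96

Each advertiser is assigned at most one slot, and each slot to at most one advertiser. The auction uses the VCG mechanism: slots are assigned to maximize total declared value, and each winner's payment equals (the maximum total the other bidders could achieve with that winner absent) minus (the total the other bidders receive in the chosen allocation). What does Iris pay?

Efficient allocation: Kestrel→Slot 7 ($150), Quanta→Slot 5 ($115), Brightly→Slot 3 ($133), Iris→Slot 4 ($135); total welfare W = $533.
Iris receives Slot 4 at value $135, so the others get W − 135 = $398.
Without Iris: best allocation of the remaining 3 bidders over all 4 slots is Kestrel→Slot 7 ($150), Quanta→Slot 5 ($115), Brightly→Slot 4 ($138), total $403.
VCG payment = (others' best without Iris) − (others' welfare with Iris) = 403 − 398 = $5.

Iris pays $5.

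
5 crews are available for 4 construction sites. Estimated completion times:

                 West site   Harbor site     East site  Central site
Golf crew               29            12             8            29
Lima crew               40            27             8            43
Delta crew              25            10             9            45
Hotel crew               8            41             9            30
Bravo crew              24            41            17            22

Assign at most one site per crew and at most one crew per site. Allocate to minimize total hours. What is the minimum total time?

Optimal: Hotel crew→West site (8 hours), Delta crew→Harbor site (10 hours), Golf crew→East site (8 hours), Bravo crew→Central site (22 hours) — total 8+10+8+22 = 48 hours.
Row-greedy (each crew in turn takes its cheapest remaining site) gives 90 hours, worse by 42.

Minimum total: 48 hours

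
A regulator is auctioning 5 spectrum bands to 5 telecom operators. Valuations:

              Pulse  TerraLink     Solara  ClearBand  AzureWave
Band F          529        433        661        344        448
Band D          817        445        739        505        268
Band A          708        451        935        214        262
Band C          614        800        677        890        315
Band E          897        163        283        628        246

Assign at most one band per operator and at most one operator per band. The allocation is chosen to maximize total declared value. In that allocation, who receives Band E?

Optimal: Pulse→Band D ($817M), TerraLink→Band C ($800M), Solara→Band A ($935M), ClearBand→Band E ($628M), AzureWave→Band F ($448M) — total 817+800+935+628+448 = $3628M.
Column-greedy (each band in turn goes to its best remaining operator) gives $3065M, worse by 563.
Next-best assignment: Pulse→Band E, TerraLink→Band D, Solara→Band A, ClearBand→Band C, AzureWave→Band F = $3615M.
Swapping AzureWave↔TerraLink (AzureWave→Band C $315M, TerraLink→Band F $433M) loses 500.
No other one-to-one assignment exceeds $3628M.
ClearBand's own top band is Band C ($890M), but forcing ClearBand→Band C and reassigning the rest optimally gives only $3615M — worse by 13.

ClearBand receives Band E.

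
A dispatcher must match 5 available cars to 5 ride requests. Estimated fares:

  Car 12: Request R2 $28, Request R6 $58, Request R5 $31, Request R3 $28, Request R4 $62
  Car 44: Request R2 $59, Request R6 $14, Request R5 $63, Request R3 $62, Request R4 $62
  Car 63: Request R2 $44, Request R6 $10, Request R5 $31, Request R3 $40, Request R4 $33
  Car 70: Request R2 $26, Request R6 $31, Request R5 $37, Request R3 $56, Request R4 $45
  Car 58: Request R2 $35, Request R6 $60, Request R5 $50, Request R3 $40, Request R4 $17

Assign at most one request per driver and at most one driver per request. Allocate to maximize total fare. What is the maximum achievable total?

Maximum total: $285

Optimal: Car 12→Request R4 ($62), Car 44→Request R5 ($63), Car 63→Request R2 ($44), Car 70→Request R3 ($56), Car 58→Request R6 ($60) — total 62+63+44+56+60 = $285.
Column-greedy (each request in turn goes to its best remaining driver) gives $258, worse by 27.
Next-best assignment: Car 12→Request R6, Car 44→Request R4, Car 63→Request R2, Car 70→Request R3, Car 58→Request R5 = $270.
Swapping Car 70↔Car 44 (Car 70→Request R5 $37, Car 44→Request R3 $62) loses 20.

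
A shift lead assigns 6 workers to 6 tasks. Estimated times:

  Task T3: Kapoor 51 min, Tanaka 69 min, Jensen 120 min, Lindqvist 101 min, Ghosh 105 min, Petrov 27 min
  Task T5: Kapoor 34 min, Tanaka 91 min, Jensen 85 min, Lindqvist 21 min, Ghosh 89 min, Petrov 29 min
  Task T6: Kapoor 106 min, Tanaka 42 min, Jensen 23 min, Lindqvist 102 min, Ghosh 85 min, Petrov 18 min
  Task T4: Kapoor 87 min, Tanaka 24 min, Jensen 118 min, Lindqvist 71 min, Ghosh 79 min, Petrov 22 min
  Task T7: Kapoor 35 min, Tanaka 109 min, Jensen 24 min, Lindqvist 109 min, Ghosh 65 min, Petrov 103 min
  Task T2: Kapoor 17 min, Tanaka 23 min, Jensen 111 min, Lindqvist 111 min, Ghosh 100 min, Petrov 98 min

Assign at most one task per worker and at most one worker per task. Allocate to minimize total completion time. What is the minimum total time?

Minimum total: 177 min

This is the linear assignment problem.
Optimal: Kapoor→Task T2 (17 min), Tanaka→Task T4 (24 min), Jensen→Task T6 (23 min), Lindqvist→Task T5 (21 min), Ghosh→Task T7 (65 min), Petrov→Task T3 (27 min) — total 17+24+23+21+65+27 = 177 min.
Column-greedy (each task in turn goes to its cheapest remaining worker) gives 230 min, worse by 53.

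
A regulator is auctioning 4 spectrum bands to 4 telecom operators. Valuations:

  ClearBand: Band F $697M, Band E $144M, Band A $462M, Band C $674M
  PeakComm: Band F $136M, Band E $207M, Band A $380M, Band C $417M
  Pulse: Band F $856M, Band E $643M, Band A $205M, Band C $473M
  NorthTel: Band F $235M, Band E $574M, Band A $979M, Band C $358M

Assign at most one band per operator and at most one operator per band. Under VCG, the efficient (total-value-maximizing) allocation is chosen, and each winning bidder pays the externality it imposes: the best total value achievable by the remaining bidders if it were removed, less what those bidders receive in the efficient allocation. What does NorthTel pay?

Efficient allocation: ClearBand→Band F ($697M), PeakComm→Band C ($417M), Pulse→Band E ($643M), NorthTel→Band A ($979M); total welfare W = $2736M.
NorthTel receives Band A at value $979M, so the others get W − 979 = $1757M.
Without NorthTel: best allocation of the remaining 3 bidders over all 4 bands is ClearBand→Band C ($674M), PeakComm→Band A ($380M), Pulse→Band F ($856M), total $1910M.
VCG payment = (others' best without NorthTel) − (others' welfare with NorthTel) = 1910 − 1757 = $153M.

NorthTel pays $153M.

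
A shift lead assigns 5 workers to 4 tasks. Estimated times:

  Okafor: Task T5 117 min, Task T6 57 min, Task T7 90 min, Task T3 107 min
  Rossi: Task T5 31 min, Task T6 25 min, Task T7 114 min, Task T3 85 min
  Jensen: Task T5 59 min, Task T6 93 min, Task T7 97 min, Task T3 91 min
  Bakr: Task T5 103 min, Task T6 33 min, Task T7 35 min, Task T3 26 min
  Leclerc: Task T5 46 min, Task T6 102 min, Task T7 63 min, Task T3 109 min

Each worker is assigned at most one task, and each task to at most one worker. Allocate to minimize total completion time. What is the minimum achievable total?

Optimal: Jensen→Task T5 (59 min), Rossi→Task T6 (25 min), Leclerc→Task T7 (63 min), Bakr→Task T3 (26 min) — total 59+25+63+26 = 173 min.
Min-entry greedy (repeatedly take the single cheapest remaining cell) gives 187 min, worse by 14.
Next-best assignment: Rossi→Task T5, Okafor→Task T6, Leclerc→Task T7, Bakr→Task T3 = 177 min.

Minimum total: 173 min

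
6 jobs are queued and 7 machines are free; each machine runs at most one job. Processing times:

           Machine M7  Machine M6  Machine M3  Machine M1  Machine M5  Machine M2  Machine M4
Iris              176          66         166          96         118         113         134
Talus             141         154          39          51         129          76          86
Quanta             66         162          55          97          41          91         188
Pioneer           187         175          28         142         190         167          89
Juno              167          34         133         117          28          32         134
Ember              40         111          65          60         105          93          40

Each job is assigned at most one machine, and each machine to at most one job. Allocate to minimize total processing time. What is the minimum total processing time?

This is a one-to-one assignment (minimum-cost bipartite matching).
Optimal: Iris→Machine M6 (66 min), Talus→Machine M1 (51 min), Quanta→Machine M5 (41 min), Pioneer→Machine M3 (28 min), Juno→Machine M2 (32 min), Ember→Machine M7 (40 min) — total 66+51+41+28+32+40 = 258 min.
Swapping Juno↔Quanta (Juno→Machine M5 28 min, Quanta→Machine M2 91 min) adds 46.
No other one-to-one assignment undercuts 258 min.

Min total: 258 min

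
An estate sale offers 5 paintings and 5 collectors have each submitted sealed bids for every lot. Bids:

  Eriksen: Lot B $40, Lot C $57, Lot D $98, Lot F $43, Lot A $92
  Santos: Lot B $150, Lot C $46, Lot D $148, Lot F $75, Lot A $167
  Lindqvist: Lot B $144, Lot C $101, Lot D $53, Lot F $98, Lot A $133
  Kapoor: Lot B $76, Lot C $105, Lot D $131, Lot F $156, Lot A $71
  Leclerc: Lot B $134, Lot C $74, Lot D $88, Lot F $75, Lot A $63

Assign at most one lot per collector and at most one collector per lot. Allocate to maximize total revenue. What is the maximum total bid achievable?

Max total: $656

Treat this as an assignment problem: match each collector to one lot.
Optimal: Eriksen→Lot D ($98), Santos→Lot A ($167), Lindqvist→Lot C ($101), Kapoor→Lot F ($156), Leclerc→Lot B ($134) — total 98+167+101+156+134 = $656.
Max-entry greedy (repeatedly take the single best remaining cell) gives $639, worse by 17.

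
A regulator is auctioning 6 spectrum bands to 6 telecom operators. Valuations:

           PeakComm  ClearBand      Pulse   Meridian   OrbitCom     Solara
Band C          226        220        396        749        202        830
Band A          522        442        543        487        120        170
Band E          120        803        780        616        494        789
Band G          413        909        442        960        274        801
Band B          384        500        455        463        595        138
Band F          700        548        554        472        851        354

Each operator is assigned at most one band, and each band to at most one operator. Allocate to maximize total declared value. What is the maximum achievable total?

This is the linear assignment problem.
Optimal: PeakComm→Band A ($522M), ClearBand→Band B ($500M), Pulse→Band E ($780M), Meridian→Band G ($960M), OrbitCom→Band F ($851M), Solara→Band C ($830M) — total 522+500+780+960+851+830 = $4443M.
Max-entry greedy (repeatedly take the single best remaining cell) gives $4371M, worse by 72.
Next-best assignment: PeakComm→Band F, ClearBand→Band E, Pulse→Band A, Meridian→Band G, OrbitCom→Band B, Solara→Band C = $4431M.

Maximum total: $4443M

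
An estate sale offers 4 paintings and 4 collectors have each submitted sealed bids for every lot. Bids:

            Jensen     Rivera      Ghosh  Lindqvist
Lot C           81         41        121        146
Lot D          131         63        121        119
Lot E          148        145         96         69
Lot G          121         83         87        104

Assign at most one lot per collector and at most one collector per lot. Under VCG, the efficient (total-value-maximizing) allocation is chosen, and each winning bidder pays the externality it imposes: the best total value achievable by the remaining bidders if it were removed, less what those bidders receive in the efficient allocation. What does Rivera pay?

Efficient allocation: Jensen→Lot G ($121), Rivera→Lot E ($145), Ghosh→Lot D ($121), Lindqvist→Lot C ($146); total welfare W = $533.
Rivera receives Lot E at value $145, so the others get W − 145 = $388.
Without Rivera: best allocation of the remaining 3 bidders over all 4 lots is Jensen→Lot E ($148), Ghosh→Lot D ($121), Lindqvist→Lot C ($146), total $415.
VCG payment = (others' best without Rivera) − (others' welfare with Rivera) = 415 − 388 = $27.

Rivera pays $27.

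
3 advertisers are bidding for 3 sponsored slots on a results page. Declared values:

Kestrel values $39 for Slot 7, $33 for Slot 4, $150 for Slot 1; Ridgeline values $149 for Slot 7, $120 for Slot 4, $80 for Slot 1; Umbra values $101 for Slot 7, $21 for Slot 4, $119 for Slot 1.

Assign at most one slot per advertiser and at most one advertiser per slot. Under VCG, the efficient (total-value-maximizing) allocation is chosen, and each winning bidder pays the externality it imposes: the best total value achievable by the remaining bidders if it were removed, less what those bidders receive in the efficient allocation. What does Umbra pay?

Umbra pays $29.

Efficient allocation: Kestrel→Slot 1 ($150), Ridgeline→Slot 4 ($120), Umbra→Slot 7 ($101); total welfare W = $371.
Umbra receives Slot 7 at value $101, so the others get W − 101 = $270.
Without Umbra: best allocation of the remaining 2 bidders over all 3 slots is Kestrel→Slot 1 ($150), Ridgeline→Slot 7 ($149), total $299.
VCG payment = (others' best without Umbra) − (others' welfare with Umbra) = 299 − 270 = $29.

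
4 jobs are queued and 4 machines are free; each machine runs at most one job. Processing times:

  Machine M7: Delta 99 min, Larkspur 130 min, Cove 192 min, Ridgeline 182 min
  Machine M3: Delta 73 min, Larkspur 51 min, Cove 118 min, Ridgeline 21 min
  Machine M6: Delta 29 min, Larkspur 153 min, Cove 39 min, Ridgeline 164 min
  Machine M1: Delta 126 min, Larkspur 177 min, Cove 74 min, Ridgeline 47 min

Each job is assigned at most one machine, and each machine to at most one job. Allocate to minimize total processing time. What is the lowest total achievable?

Min total: 236 min

This is a one-to-one assignment (minimum-cost bipartite matching).
Optimal: Delta→Machine M7 (99 min), Larkspur→Machine M3 (51 min), Cove→Machine M6 (39 min), Ridgeline→Machine M1 (47 min) — total 99+51+39+47 = 236 min.
Row-greedy (each job in turn takes its cheapest remaining machine) gives 336 min, worse by 100.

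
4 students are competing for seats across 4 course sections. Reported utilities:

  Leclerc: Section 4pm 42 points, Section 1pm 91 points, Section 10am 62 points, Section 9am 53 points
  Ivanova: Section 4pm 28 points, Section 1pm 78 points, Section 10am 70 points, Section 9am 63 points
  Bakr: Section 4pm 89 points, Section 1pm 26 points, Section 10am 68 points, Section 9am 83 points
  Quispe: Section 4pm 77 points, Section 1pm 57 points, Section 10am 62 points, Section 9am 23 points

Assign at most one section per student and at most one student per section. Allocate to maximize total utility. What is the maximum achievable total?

This is a one-to-one assignment (maximum-weight bipartite matching).
Optimal: Leclerc→Section 1pm (91 points), Ivanova→Section 10am (70 points), Bakr→Section 9am (83 points), Quispe→Section 4pm (77 points) — total 91+70+83+77 = 321 points.

Maximum total: 321 points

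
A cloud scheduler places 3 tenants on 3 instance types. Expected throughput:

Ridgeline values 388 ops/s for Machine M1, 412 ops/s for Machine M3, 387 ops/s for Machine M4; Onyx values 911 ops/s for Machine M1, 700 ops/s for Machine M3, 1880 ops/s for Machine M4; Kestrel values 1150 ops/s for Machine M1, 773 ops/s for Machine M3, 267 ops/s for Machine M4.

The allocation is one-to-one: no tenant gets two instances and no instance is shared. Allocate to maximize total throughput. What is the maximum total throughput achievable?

Optimal: Ridgeline→Machine M3 (412 ops/s), Onyx→Machine M4 (1880 ops/s), Kestrel→Machine M1 (1150 ops/s) — total 412+1880+1150 = 3442 ops/s.
Column-greedy (each instance in turn goes to its best remaining tenant) gives 2237 ops/s, worse by 1205.
Swapping Ridgeline↔Onyx (Ridgeline→Machine M4 387 ops/s, Onyx→Machine M3 700 ops/s) loses 1205.

Max total: 3442 ops/s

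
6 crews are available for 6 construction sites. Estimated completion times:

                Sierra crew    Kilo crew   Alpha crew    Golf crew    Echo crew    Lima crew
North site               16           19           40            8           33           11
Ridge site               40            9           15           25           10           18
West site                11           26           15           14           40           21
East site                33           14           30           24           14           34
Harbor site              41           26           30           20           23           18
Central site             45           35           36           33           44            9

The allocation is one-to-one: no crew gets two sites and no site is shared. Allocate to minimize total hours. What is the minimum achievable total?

Optimal: Sierra crew→West site (11 hours), Kilo crew→East site (14 hours), Alpha crew→Ridge site (15 hours), Golf crew→North site (8 hours), Echo crew→Harbor site (23 hours), Lima crew→Central site (9 hours) — total 11+14+15+8+23+9 = 80 hours.
Row-greedy (each crew in turn takes its cheapest remaining site) gives 90 hours, worse by 10.
Next-best assignment: Sierra crew→West site, Kilo crew→Ridge site, Alpha crew→Harbor site, Golf crew→North site, Echo crew→East site, Lima crew→Central site = 81 hours.

Min total: 80 hours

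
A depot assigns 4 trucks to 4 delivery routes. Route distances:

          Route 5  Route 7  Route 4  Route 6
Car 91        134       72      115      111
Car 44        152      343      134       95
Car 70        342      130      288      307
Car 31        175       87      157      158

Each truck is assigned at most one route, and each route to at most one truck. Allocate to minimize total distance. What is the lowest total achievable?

Optimal: Car 91→Route 4 (115 km), Car 44→Route 6 (95 km), Car 70→Route 7 (130 km), Car 31→Route 5 (175 km) — total 115+95+130+175 = 515 km.
Column-greedy (each route in turn goes to its cheapest remaining truck) gives 662 km, worse by 147.
Next-best assignment: Car 91→Route 5, Car 44→Route 6, Car 70→Route 7, Car 31→Route 4 = 516 km.
No other one-to-one assignment undercuts 515 km.

Min total: 515 km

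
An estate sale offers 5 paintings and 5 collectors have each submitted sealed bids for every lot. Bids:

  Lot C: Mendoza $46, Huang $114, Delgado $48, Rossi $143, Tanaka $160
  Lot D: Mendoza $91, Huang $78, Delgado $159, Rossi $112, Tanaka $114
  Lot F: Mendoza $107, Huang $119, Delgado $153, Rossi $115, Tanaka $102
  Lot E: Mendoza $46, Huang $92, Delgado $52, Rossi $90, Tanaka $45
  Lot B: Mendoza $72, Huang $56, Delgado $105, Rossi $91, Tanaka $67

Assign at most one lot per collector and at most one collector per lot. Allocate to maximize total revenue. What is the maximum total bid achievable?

This is the linear assignment problem.
Optimal: Mendoza→Lot F ($107), Huang→Lot E ($92), Delgado→Lot D ($159), Rossi→Lot B ($91), Tanaka→Lot C ($160) — total 107+92+159+91+160 = $609.
Row-greedy (each collector in turn takes its best remaining lot) gives $516, worse by 93.

Maximum total: $609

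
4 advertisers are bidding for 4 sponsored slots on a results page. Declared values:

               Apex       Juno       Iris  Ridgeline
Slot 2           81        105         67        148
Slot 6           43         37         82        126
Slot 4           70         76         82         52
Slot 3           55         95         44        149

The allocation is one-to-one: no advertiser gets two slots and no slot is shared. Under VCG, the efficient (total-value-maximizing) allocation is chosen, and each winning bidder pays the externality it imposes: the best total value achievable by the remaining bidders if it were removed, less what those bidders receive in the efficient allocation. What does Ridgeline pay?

Ridgeline pays $1.

Efficient allocation: Apex→Slot 4 ($70), Juno→Slot 2 ($105), Iris→Slot 6 ($82), Ridgeline→Slot 3 ($149); total welfare W = $406.
Ridgeline receives Slot 3 at value $149, so the others get W − 149 = $257.
Without Ridgeline: best allocation of the remaining 3 bidders over all 4 slots is Apex→Slot 2 ($81), Juno→Slot 3 ($95), Iris→Slot 6 ($82), total $258.
VCG payment = (others' best without Ridgeline) − (others' welfare with Ridgeline) = 258 − 257 = $1.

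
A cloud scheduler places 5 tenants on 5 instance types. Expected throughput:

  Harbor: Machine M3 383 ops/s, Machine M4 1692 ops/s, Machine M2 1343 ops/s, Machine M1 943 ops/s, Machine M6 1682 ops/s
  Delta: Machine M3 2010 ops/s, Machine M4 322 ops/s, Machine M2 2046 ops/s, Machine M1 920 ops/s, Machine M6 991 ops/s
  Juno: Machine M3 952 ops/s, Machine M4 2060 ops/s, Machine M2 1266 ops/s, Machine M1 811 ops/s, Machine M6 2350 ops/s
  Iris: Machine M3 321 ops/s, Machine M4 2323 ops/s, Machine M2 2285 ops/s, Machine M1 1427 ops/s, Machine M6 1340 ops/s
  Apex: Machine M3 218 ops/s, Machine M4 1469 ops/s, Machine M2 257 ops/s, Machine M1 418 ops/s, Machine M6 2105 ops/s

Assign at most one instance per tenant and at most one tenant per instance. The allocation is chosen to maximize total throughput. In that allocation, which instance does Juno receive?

Juno receives Machine M4.

This is a one-to-one assignment (maximum-weight bipartite matching).
Optimal: Harbor→Machine M1 (943 ops/s), Delta→Machine M3 (2010 ops/s), Juno→Machine M4 (2060 ops/s), Iris→Machine M2 (2285 ops/s), Apex→Machine M6 (2105 ops/s) — total 943+2010+2060+2285+2105 = 9403 ops/s.
Next-best assignment: Harbor→Machine M1, Delta→Machine M3, Juno→Machine M6, Iris→Machine M2, Apex→Machine M4 = 9057 ops/s.
Juno's own top instance is Machine M6 (2350 ops/s), but forcing Juno→Machine M6 and reassigning the rest optimally gives only 9057 ops/s — worse by 346.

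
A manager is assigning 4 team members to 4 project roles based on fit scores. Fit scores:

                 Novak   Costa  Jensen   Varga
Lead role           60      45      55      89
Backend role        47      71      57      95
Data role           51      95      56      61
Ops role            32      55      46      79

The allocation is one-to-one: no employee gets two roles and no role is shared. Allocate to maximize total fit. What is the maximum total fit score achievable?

Optimal: Novak→Lead role (60 pts), Costa→Data role (95 pts), Jensen→Ops role (46 pts), Varga→Backend role (95 pts) — total 60+95+46+95 = 296 pts.
Column-greedy (each role in turn goes to its best remaining employee) gives 248 pts, worse by 48.
Next-best assignment: Novak→Lead role, Costa→Data role, Jensen→Backend role, Varga→Ops role = 291 pts.
Swapping Varga↔Novak (Varga→Lead role 89 pts, Novak→Backend role 47 pts) loses 19.

Maximum total: 296 pts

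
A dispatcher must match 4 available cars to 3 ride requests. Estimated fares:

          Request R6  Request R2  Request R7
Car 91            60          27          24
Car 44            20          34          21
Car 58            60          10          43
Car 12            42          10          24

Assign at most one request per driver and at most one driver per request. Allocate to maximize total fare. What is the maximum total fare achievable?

This is a one-to-one assignment (maximum-weight bipartite matching).
Optimal: Car 91→Request R6 ($60), Car 44→Request R2 ($34), Car 58→Request R7 ($43) — total 60+34+43 = $137.
Next-best assignment: Car 12→Request R6, Car 44→Request R2, Car 58→Request R7 = $119.
No other one-to-one assignment exceeds $137.

Max total: $137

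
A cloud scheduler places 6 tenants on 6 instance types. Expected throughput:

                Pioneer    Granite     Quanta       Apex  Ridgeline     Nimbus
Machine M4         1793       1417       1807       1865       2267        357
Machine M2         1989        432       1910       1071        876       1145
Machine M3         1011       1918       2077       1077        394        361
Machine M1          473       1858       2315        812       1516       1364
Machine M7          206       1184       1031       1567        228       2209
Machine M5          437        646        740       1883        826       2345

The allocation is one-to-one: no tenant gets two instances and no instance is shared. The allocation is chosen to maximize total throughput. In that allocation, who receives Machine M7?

Nimbus receives Machine M7.

Optimal: Pioneer→Machine M2 (1989 ops/s), Granite→Machine M3 (1918 ops/s), Quanta→Machine M1 (2315 ops/s), Apex→Machine M5 (1883 ops/s), Ridgeline→Machine M4 (2267 ops/s), Nimbus→Machine M7 (2209 ops/s) — total 1989+1918+2315+1883+2267+2209 = 12581 ops/s.
Max-entry greedy (repeatedly take the single best remaining cell) gives 12401 ops/s, worse by 180.
Nimbus's own top instance is Machine M5 (2345 ops/s), but forcing Nimbus→Machine M5 and reassigning the rest optimally gives only 12401 ops/s — worse by 180.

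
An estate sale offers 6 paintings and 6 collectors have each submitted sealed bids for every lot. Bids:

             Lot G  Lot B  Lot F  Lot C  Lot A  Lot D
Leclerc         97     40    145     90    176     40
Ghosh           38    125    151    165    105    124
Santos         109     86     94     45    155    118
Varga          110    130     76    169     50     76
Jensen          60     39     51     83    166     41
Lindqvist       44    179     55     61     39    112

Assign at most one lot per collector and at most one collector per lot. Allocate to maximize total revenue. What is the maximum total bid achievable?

Maximum total: $892

This is a one-to-one assignment (maximum-weight bipartite matching).
Optimal: Leclerc→Lot F ($145), Ghosh→Lot D ($124), Santos→Lot G ($109), Varga→Lot C ($169), Jensen→Lot A ($166), Lindqvist→Lot B ($179) — total 145+124+109+169+166+179 = $892.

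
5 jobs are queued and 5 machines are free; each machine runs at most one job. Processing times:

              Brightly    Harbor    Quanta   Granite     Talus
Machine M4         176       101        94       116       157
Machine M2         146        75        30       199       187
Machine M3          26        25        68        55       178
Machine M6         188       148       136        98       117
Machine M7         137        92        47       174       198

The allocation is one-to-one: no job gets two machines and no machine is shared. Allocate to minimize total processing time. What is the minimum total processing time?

Optimal: Brightly→Machine M3 (26 min), Harbor→Machine M2 (75 min), Quanta→Machine M7 (47 min), Granite→Machine M4 (116 min), Talus→Machine M6 (117 min) — total 26+75+47+116+117 = 381 min.
Column-greedy (each machine in turn goes to its cheapest remaining job) gives 491 min, worse by 110.

Min total: 381 min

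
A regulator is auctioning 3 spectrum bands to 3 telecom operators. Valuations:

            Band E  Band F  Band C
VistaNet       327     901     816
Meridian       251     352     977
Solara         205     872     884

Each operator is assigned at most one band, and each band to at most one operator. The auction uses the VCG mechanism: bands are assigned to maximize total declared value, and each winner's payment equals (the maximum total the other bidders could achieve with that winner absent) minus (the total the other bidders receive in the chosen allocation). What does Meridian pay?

Meridian pays $586M.

Efficient allocation: VistaNet→Band E ($327M), Meridian→Band C ($977M), Solara→Band F ($872M); total welfare W = $2176M.
Meridian receives Band C at value $977M, so the others get W − 977 = $1199M.
Without Meridian: best allocation of the remaining 2 bidders over all 3 bands is VistaNet→Band F ($901M), Solara→Band C ($884M), total $1785M.
VCG payment = (others' best without Meridian) − (others' welfare with Meridian) = 1785 − 1199 = $586M.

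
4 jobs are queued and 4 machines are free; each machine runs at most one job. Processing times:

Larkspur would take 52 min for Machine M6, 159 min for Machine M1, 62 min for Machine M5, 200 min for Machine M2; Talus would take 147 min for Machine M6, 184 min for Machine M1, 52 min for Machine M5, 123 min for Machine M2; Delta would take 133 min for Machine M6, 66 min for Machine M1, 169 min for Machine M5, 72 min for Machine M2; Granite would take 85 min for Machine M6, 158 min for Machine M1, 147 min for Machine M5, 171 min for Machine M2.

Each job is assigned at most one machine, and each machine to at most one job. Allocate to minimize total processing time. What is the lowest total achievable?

Minimum total: 334 min

Optimal: Larkspur→Machine M6 (52 min), Talus→Machine M5 (52 min), Delta→Machine M2 (72 min), Granite→Machine M1 (158 min) — total 52+52+72+158 = 334 min.
Column-greedy (each machine in turn goes to its cheapest remaining job) gives 341 min, worse by 7.
Swapping Granite↔Delta (Granite→Machine M2 171 min, Delta→Machine M1 66 min) adds 7.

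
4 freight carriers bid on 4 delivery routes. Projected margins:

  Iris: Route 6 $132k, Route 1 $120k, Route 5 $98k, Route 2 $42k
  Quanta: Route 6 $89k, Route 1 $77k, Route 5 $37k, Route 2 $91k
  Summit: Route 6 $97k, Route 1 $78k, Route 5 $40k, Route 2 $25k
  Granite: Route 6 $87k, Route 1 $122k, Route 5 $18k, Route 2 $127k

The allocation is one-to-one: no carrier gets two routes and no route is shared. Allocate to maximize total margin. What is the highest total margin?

This is the linear assignment problem.
Optimal: Iris→Route 5 ($98k), Quanta→Route 2 ($91k), Summit→Route 6 ($97k), Granite→Route 1 ($122k) — total 98+91+97+122 = $408k.
Max-entry greedy (repeatedly take the single best remaining cell) gives $374k, worse by 34.
Swapping Summit↔Iris (Summit→Route 5 $40k, Iris→Route 6 $132k) loses 23.

Maximum total: $408k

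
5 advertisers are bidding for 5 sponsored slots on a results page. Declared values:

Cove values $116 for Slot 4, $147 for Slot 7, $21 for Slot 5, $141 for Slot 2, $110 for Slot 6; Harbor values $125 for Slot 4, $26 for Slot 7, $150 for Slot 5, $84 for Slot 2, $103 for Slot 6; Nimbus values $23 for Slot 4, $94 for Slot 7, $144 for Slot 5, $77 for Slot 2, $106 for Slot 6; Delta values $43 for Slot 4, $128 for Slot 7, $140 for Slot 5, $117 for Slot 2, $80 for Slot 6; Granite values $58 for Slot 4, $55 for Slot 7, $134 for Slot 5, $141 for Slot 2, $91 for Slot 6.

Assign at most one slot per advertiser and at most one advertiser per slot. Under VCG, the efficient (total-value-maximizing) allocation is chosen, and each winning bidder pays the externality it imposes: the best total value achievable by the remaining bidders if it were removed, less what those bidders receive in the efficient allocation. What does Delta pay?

Efficient allocation: Cove→Slot 7 ($147), Harbor→Slot 4 ($125), Nimbus→Slot 6 ($106), Delta→Slot 5 ($140), Granite→Slot 2 ($141); total welfare W = $659.
Delta receives Slot 5 at value $140, so the others get W − 140 = $519.
Without Delta: best allocation of the remaining 4 bidders over all 5 slots is Cove→Slot 7 ($147), Harbor→Slot 4 ($125), Nimbus→Slot 5 ($144), Granite→Slot 2 ($141), total $557.
VCG payment = (others' best without Delta) − (others' welfare with Delta) = 557 − 519 = $38.

Delta pays $38.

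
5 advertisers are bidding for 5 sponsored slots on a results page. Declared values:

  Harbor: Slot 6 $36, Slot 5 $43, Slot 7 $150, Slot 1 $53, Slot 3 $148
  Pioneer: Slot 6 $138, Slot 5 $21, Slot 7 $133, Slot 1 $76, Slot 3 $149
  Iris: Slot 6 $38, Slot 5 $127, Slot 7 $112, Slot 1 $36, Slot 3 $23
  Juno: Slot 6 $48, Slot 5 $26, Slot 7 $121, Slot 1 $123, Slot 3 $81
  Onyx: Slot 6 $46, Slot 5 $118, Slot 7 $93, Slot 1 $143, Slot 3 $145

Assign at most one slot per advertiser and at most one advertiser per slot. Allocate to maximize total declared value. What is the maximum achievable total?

Optimal: Harbor→Slot 7 ($150), Pioneer→Slot 6 ($138), Iris→Slot 5 ($127), Juno→Slot 1 ($123), Onyx→Slot 3 ($145) — total 150+138+127+123+145 = $683.
Column-greedy (each slot in turn goes to its best remaining advertiser) gives $639, worse by 44.
Next-best assignment: Harbor→Slot 3, Pioneer→Slot 6, Iris→Slot 5, Juno→Slot 7, Onyx→Slot 1 = $677.
Swapping Onyx↔Iris (Onyx→Slot 5 $118, Iris→Slot 3 $23) loses 131.
Checked against all permutations: $683 is optimal.

Maximum total: $683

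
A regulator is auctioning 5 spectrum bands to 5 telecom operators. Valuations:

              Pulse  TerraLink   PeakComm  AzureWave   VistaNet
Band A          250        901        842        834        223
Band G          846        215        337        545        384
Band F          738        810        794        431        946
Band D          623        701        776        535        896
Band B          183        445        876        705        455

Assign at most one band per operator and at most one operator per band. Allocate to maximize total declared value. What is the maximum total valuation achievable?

This is the linear assignment problem.
Optimal: Pulse→Band G ($846M), TerraLink→Band F ($810M), PeakComm→Band B ($876M), AzureWave→Band A ($834M), VistaNet→Band D ($896M) — total 846+810+876+834+896 = $4262M.
Column-greedy (each band in turn goes to its best remaining operator) gives $4174M, worse by 88.
Every other assignment is strictly worse.

Max total: $4262M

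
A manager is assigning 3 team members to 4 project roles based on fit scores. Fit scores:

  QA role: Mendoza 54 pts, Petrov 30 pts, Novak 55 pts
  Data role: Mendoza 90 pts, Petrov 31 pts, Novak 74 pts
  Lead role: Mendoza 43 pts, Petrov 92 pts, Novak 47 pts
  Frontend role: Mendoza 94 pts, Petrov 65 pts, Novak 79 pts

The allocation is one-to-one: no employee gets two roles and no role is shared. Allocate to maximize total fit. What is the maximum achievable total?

This is a one-to-one assignment (maximum-weight bipartite matching).
Optimal: Mendoza→Data role (90 pts), Petrov→Lead role (92 pts), Novak→Frontend role (79 pts) — total 90+92+79 = 261 pts.
Row-greedy (each employee in turn takes its best remaining role) gives 260 pts, worse by 1.

Max total: 261 pts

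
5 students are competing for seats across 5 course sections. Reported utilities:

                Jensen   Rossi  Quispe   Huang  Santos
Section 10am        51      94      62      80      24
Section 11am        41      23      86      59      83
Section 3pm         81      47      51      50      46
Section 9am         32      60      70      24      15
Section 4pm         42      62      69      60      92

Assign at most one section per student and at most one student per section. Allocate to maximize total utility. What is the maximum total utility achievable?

Max total: 399 points

This is the linear assignment problem.
Optimal: Jensen→Section 3pm (81 points), Rossi→Section 9am (60 points), Quispe→Section 11am (86 points), Huang→Section 10am (80 points), Santos→Section 4pm (92 points) — total 81+60+86+80+92 = 399 points.
Column-greedy (each section in turn goes to its best remaining student) gives 377 points, worse by 22.
Next-best assignment: Jensen→Section 3pm, Rossi→Section 10am, Quispe→Section 9am, Huang→Section 11am, Santos→Section 4pm = 396 points.
Every other assignment is strictly worse.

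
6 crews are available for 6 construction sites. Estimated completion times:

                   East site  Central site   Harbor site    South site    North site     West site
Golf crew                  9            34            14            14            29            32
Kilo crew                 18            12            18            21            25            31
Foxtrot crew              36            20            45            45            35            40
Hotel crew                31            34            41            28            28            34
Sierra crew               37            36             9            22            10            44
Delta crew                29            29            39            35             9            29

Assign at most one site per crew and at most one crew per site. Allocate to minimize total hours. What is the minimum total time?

This is the linear assignment problem.
Optimal: Golf crew→East site (9 hours), Kilo crew→South site (21 hours), Foxtrot crew→Central site (20 hours), Hotel crew→West site (34 hours), Sierra crew→Harbor site (9 hours), Delta crew→North site (9 hours) — total 9+21+20+34+9+9 = 102 hours.
Column-greedy (each site in turn goes to its cheapest remaining crew) gives 107 hours, worse by 5.
Swapping Sierra crew↔Hotel crew (Sierra crew→West site 44 hours, Hotel crew→Harbor site 41 hours) adds 42.

Minimum total: 102 hours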